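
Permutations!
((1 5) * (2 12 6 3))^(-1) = ((1 5)(2 12 6 3))^(-1) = (1 5)(2 3 6 12)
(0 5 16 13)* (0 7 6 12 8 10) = (0 5 16 13 7 6 12 8 10) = [5, 1, 2, 3, 4, 16, 12, 6, 10, 9, 0, 11, 8, 7, 14, 15, 13]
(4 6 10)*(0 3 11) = (0 3 11)(4 6 10) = [3, 1, 2, 11, 6, 5, 10, 7, 8, 9, 4, 0]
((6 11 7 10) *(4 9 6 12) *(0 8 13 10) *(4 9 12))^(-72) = (0 11 9 4 13)(6 12 10 8 7) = ((0 8 13 10 4 12 9 6 11 7))^(-72)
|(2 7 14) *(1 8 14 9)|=|(1 8 14 2 7 9)|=6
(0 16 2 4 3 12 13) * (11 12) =(0 16 2 4 3 11 12 13) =[16, 1, 4, 11, 3, 5, 6, 7, 8, 9, 10, 12, 13, 0, 14, 15, 2]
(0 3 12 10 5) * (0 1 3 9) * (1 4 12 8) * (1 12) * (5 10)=(0 9)(1 3 8 12 5 4)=[9, 3, 2, 8, 1, 4, 6, 7, 12, 0, 10, 11, 5]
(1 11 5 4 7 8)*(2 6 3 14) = [0, 11, 6, 14, 7, 4, 3, 8, 1, 9, 10, 5, 12, 13, 2] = (1 11 5 4 7 8)(2 6 3 14)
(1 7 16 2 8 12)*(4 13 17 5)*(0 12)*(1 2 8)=[12, 7, 1, 3, 13, 4, 6, 16, 0, 9, 10, 11, 2, 17, 14, 15, 8, 5]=(0 12 2 1 7 16 8)(4 13 17 5)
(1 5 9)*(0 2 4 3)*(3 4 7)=[2, 5, 7, 0, 4, 9, 6, 3, 8, 1]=(0 2 7 3)(1 5 9)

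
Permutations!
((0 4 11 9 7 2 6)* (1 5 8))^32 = (0 7 4 2 11 6 9)(1 8 5)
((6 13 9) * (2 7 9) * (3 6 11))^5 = (2 6 11 7 13 3 9)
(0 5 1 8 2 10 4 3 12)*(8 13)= [5, 13, 10, 12, 3, 1, 6, 7, 2, 9, 4, 11, 0, 8]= (0 5 1 13 8 2 10 4 3 12)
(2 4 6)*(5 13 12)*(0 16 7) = [16, 1, 4, 3, 6, 13, 2, 0, 8, 9, 10, 11, 5, 12, 14, 15, 7] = (0 16 7)(2 4 6)(5 13 12)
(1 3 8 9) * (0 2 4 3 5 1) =(0 2 4 3 8 9)(1 5) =[2, 5, 4, 8, 3, 1, 6, 7, 9, 0]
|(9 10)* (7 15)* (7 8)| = |(7 15 8)(9 10)| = 6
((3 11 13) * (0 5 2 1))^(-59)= (0 5 2 1)(3 11 13)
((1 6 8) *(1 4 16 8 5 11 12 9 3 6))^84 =((3 6 5 11 12 9)(4 16 8))^84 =(16)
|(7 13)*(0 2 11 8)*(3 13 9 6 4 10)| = |(0 2 11 8)(3 13 7 9 6 4 10)| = 28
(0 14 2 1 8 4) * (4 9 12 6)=(0 14 2 1 8 9 12 6 4)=[14, 8, 1, 3, 0, 5, 4, 7, 9, 12, 10, 11, 6, 13, 2]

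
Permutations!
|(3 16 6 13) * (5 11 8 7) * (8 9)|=20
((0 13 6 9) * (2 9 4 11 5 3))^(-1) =((0 13 6 4 11 5 3 2 9))^(-1) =(0 9 2 3 5 11 4 6 13)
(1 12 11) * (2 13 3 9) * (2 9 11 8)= (1 12 8 2 13 3 11)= [0, 12, 13, 11, 4, 5, 6, 7, 2, 9, 10, 1, 8, 3]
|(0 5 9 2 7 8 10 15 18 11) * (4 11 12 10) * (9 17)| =|(0 5 17 9 2 7 8 4 11)(10 15 18 12)| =36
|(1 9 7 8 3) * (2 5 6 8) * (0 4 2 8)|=5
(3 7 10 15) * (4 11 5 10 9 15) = [0, 1, 2, 7, 11, 10, 6, 9, 8, 15, 4, 5, 12, 13, 14, 3] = (3 7 9 15)(4 11 5 10)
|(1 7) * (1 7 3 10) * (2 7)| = 6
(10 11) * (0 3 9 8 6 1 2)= (0 3 9 8 6 1 2)(10 11)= [3, 2, 0, 9, 4, 5, 1, 7, 6, 8, 11, 10]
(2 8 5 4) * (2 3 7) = [0, 1, 8, 7, 3, 4, 6, 2, 5] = (2 8 5 4 3 7)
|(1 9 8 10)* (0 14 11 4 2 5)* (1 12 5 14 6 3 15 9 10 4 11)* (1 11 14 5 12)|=18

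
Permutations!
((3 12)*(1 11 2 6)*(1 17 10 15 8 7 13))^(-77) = ((1 11 2 6 17 10 15 8 7 13)(3 12))^(-77) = (1 6 15 13 2 10 7 11 17 8)(3 12)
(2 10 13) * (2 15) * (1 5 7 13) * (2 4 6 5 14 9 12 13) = (1 14 9 12 13 15 4 6 5 7 2 10) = [0, 14, 10, 3, 6, 7, 5, 2, 8, 12, 1, 11, 13, 15, 9, 4]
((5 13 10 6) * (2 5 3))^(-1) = (2 3 6 10 13 5)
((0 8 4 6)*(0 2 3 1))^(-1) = ((0 8 4 6 2 3 1))^(-1) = (0 1 3 2 6 4 8)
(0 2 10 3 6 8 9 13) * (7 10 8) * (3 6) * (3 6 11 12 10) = [2, 1, 8, 6, 4, 5, 7, 3, 9, 13, 11, 12, 10, 0] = (0 2 8 9 13)(3 6 7)(10 11 12)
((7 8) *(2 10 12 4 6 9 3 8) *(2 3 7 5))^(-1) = (2 5 8 3 7 9 6 4 12 10)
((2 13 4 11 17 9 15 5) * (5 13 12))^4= ((2 12 5)(4 11 17 9 15 13))^4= (2 12 5)(4 15 17)(9 11 13)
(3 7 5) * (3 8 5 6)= [0, 1, 2, 7, 4, 8, 3, 6, 5]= (3 7 6)(5 8)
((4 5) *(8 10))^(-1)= (4 5)(8 10)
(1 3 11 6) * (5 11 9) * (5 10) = (1 3 9 10 5 11 6) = [0, 3, 2, 9, 4, 11, 1, 7, 8, 10, 5, 6]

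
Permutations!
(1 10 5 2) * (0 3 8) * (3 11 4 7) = (0 11 4 7 3 8)(1 10 5 2) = [11, 10, 1, 8, 7, 2, 6, 3, 0, 9, 5, 4]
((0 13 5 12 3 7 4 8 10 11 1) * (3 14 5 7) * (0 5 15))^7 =(0 1 7 12 8 15 11 13 5 4 14 10)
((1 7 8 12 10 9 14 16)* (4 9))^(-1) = ((1 7 8 12 10 4 9 14 16))^(-1) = (1 16 14 9 4 10 12 8 7)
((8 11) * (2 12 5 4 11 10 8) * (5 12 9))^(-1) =((12)(2 9 5 4 11)(8 10))^(-1) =(12)(2 11 4 5 9)(8 10)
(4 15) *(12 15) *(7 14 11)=(4 12 15)(7 14 11)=[0, 1, 2, 3, 12, 5, 6, 14, 8, 9, 10, 7, 15, 13, 11, 4]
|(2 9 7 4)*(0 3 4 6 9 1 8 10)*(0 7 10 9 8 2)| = 30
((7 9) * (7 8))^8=(7 8 9)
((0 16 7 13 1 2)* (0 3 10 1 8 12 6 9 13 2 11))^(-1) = ((0 16 7 2 3 10 1 11)(6 9 13 8 12))^(-1) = (0 11 1 10 3 2 7 16)(6 12 8 13 9)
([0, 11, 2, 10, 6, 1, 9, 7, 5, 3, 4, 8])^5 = (1 11 8 5)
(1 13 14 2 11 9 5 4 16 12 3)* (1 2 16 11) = (1 13 14 16 12 3 2)(4 11 9 5) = [0, 13, 1, 2, 11, 4, 6, 7, 8, 5, 10, 9, 3, 14, 16, 15, 12]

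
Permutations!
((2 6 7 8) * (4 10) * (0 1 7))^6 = (10)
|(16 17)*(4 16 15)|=|(4 16 17 15)|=4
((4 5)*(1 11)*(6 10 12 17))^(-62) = (6 12)(10 17)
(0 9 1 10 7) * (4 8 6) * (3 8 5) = (0 9 1 10 7)(3 8 6 4 5) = [9, 10, 2, 8, 5, 3, 4, 0, 6, 1, 7]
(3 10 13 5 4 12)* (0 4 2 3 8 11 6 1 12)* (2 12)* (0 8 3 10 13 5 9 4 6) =[6, 2, 10, 13, 8, 12, 1, 7, 11, 4, 5, 0, 3, 9] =(0 6 1 2 10 5 12 3 13 9 4 8 11)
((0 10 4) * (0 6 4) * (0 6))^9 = (0 10 6 4)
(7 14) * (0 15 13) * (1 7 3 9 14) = (0 15 13)(1 7)(3 9 14) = [15, 7, 2, 9, 4, 5, 6, 1, 8, 14, 10, 11, 12, 0, 3, 13]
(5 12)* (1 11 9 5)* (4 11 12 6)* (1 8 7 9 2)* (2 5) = (1 12 8 7 9 2)(4 11 5 6) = [0, 12, 1, 3, 11, 6, 4, 9, 7, 2, 10, 5, 8]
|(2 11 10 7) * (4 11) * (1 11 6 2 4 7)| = |(1 11 10)(2 7 4 6)| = 12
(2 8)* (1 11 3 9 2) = (1 11 3 9 2 8) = [0, 11, 8, 9, 4, 5, 6, 7, 1, 2, 10, 3]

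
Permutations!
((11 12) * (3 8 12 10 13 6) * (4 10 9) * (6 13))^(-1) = (13)(3 6 10 4 9 11 12 8)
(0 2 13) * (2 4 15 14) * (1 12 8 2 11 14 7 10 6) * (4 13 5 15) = [13, 12, 5, 3, 4, 15, 1, 10, 2, 9, 6, 14, 8, 0, 11, 7] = (0 13)(1 12 8 2 5 15 7 10 6)(11 14)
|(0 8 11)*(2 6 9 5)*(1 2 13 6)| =|(0 8 11)(1 2)(5 13 6 9)| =12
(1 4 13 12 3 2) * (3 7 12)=[0, 4, 1, 2, 13, 5, 6, 12, 8, 9, 10, 11, 7, 3]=(1 4 13 3 2)(7 12)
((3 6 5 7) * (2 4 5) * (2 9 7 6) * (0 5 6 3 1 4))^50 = ((0 5 3 2)(1 4 6 9 7))^50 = (9)(0 3)(2 5)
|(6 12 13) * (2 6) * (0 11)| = 4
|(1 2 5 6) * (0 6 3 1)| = |(0 6)(1 2 5 3)| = 4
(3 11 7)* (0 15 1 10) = [15, 10, 2, 11, 4, 5, 6, 3, 8, 9, 0, 7, 12, 13, 14, 1] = (0 15 1 10)(3 11 7)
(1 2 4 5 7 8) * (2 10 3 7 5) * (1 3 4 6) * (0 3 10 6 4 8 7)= [3, 6, 4, 0, 2, 5, 1, 7, 10, 9, 8]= (0 3)(1 6)(2 4)(8 10)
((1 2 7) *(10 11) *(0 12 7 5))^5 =((0 12 7 1 2 5)(10 11))^5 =(0 5 2 1 7 12)(10 11)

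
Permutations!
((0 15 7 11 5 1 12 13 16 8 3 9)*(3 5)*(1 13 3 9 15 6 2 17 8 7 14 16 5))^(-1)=((0 6 2 17 8 1 12 3 15 14 16 7 11 9)(5 13))^(-1)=(0 9 11 7 16 14 15 3 12 1 8 17 2 6)(5 13)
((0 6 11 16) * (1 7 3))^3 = ((0 6 11 16)(1 7 3))^3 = (0 16 11 6)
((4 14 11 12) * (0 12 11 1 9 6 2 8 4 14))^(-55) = (0 4 8 2 6 9 1 14 12)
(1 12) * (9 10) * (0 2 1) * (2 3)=(0 3 2 1 12)(9 10)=[3, 12, 1, 2, 4, 5, 6, 7, 8, 10, 9, 11, 0]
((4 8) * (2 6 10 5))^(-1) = ((2 6 10 5)(4 8))^(-1) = (2 5 10 6)(4 8)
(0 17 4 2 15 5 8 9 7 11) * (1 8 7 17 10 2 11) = (0 10 2 15 5 7 1 8 9 17 4 11) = [10, 8, 15, 3, 11, 7, 6, 1, 9, 17, 2, 0, 12, 13, 14, 5, 16, 4]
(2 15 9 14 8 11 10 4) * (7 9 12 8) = (2 15 12 8 11 10 4)(7 9 14) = [0, 1, 15, 3, 2, 5, 6, 9, 11, 14, 4, 10, 8, 13, 7, 12]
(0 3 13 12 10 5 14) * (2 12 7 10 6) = (0 3 13 7 10 5 14)(2 12 6) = [3, 1, 12, 13, 4, 14, 2, 10, 8, 9, 5, 11, 6, 7, 0]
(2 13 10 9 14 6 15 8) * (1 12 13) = [0, 12, 1, 3, 4, 5, 15, 7, 2, 14, 9, 11, 13, 10, 6, 8] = (1 12 13 10 9 14 6 15 8 2)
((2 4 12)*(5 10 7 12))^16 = (2 7 5)(4 12 10)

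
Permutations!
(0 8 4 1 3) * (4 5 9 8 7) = (0 7 4 1 3)(5 9 8) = [7, 3, 2, 0, 1, 9, 6, 4, 5, 8]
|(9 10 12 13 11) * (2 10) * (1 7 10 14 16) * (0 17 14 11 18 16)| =|(0 17 14)(1 7 10 12 13 18 16)(2 11 9)| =21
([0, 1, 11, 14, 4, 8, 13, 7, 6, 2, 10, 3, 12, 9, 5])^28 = [0, 1, 11, 14, 4, 8, 13, 7, 6, 2, 10, 3, 12, 9, 5]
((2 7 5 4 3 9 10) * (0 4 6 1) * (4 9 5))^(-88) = (0 10 7 3 6)(1 9 2 4 5)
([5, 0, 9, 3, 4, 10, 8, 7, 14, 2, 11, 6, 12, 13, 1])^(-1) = [1, 14, 9, 3, 4, 0, 11, 7, 6, 2, 5, 10, 12, 13, 8]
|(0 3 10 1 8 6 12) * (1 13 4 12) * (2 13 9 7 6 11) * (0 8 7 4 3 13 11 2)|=|(0 13 3 10 9 4 12 8 2 11)(1 7 6)|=30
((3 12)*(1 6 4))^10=(12)(1 6 4)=((1 6 4)(3 12))^10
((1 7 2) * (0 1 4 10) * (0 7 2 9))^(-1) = ((0 1 2 4 10 7 9))^(-1) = (0 9 7 10 4 2 1)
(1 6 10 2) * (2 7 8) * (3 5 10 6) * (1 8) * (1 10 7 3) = (2 8)(3 5 7 10) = [0, 1, 8, 5, 4, 7, 6, 10, 2, 9, 3]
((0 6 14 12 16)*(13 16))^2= (0 14 13)(6 12 16)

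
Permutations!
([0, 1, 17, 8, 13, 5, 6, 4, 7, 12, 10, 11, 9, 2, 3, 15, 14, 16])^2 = (2 16 3 7 13 17 14 8 4)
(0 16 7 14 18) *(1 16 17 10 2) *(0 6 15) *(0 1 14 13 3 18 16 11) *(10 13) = (0 17 13 3 18 6 15 1 11)(2 14 16 7 10) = [17, 11, 14, 18, 4, 5, 15, 10, 8, 9, 2, 0, 12, 3, 16, 1, 7, 13, 6]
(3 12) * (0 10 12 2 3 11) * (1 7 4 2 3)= (0 10 12 11)(1 7 4 2)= [10, 7, 1, 3, 2, 5, 6, 4, 8, 9, 12, 0, 11]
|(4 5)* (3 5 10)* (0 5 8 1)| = |(0 5 4 10 3 8 1)| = 7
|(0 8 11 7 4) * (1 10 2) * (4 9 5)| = |(0 8 11 7 9 5 4)(1 10 2)| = 21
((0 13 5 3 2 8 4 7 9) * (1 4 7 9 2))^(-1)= ((0 13 5 3 1 4 9)(2 8 7))^(-1)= (0 9 4 1 3 5 13)(2 7 8)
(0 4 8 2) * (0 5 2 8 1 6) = (8)(0 4 1 6)(2 5) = [4, 6, 5, 3, 1, 2, 0, 7, 8]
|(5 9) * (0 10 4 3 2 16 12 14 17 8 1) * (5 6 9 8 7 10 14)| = |(0 14 17 7 10 4 3 2 16 12 5 8 1)(6 9)| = 26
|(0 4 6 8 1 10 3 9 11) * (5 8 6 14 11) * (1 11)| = 10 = |(0 4 14 1 10 3 9 5 8 11)|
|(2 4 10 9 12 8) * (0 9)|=7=|(0 9 12 8 2 4 10)|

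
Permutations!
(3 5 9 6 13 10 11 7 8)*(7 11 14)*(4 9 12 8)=(3 5 12 8)(4 9 6 13 10 14 7)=[0, 1, 2, 5, 9, 12, 13, 4, 3, 6, 14, 11, 8, 10, 7]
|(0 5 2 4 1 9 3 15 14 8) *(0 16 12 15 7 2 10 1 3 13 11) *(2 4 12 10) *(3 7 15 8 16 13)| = 14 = |(0 5 2 12 8 13 11)(1 9 3 15 14 16 10)(4 7)|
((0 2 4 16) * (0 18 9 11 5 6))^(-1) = ((0 2 4 16 18 9 11 5 6))^(-1) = (0 6 5 11 9 18 16 4 2)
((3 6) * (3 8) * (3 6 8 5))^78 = (3 6)(5 8)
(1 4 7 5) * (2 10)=[0, 4, 10, 3, 7, 1, 6, 5, 8, 9, 2]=(1 4 7 5)(2 10)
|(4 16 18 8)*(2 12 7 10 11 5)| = |(2 12 7 10 11 5)(4 16 18 8)| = 12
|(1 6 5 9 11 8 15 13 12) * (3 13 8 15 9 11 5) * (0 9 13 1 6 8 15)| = 12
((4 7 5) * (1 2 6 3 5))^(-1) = ((1 2 6 3 5 4 7))^(-1) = (1 7 4 5 3 6 2)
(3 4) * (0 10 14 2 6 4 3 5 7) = (0 10 14 2 6 4 5 7) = [10, 1, 6, 3, 5, 7, 4, 0, 8, 9, 14, 11, 12, 13, 2]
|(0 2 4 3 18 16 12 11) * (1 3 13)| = 10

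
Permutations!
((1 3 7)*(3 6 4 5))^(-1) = (1 7 3 5 4 6)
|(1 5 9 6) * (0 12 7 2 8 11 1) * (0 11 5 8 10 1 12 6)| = |(0 6 11 12 7 2 10 1 8 5 9)| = 11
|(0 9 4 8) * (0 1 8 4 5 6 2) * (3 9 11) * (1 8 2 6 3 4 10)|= 6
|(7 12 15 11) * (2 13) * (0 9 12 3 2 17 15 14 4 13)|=12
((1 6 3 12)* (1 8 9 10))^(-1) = ((1 6 3 12 8 9 10))^(-1) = (1 10 9 8 12 3 6)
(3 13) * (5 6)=(3 13)(5 6)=[0, 1, 2, 13, 4, 6, 5, 7, 8, 9, 10, 11, 12, 3]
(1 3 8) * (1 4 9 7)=(1 3 8 4 9 7)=[0, 3, 2, 8, 9, 5, 6, 1, 4, 7]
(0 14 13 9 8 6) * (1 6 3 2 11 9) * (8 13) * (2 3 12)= [14, 6, 11, 3, 4, 5, 0, 7, 12, 13, 10, 9, 2, 1, 8]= (0 14 8 12 2 11 9 13 1 6)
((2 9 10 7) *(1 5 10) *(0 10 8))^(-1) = (0 8 5 1 9 2 7 10)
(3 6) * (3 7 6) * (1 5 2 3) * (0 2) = [2, 5, 3, 1, 4, 0, 7, 6] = (0 2 3 1 5)(6 7)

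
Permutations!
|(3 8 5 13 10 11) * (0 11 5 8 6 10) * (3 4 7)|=|(0 11 4 7 3 6 10 5 13)|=9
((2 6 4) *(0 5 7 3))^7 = ((0 5 7 3)(2 6 4))^7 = (0 3 7 5)(2 6 4)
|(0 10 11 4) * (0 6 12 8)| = 7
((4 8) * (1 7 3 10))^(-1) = ((1 7 3 10)(4 8))^(-1) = (1 10 3 7)(4 8)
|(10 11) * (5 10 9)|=4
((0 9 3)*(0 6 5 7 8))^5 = ((0 9 3 6 5 7 8))^5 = (0 7 6 9 8 5 3)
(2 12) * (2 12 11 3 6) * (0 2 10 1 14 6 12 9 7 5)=(0 2 11 3 12 9 7 5)(1 14 6 10)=[2, 14, 11, 12, 4, 0, 10, 5, 8, 7, 1, 3, 9, 13, 6]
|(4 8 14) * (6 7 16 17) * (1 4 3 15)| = |(1 4 8 14 3 15)(6 7 16 17)| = 12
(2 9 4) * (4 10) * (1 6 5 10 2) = (1 6 5 10 4)(2 9) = [0, 6, 9, 3, 1, 10, 5, 7, 8, 2, 4]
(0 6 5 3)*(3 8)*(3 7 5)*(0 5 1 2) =(0 6 3 5 8 7 1 2) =[6, 2, 0, 5, 4, 8, 3, 1, 7]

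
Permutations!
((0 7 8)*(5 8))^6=((0 7 5 8))^6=(0 5)(7 8)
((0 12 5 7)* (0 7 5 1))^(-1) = (0 1 12)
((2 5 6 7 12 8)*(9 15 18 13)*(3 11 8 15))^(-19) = ((2 5 6 7 12 15 18 13 9 3 11 8))^(-19) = (2 15 11 7 9 5 18 8 12 3 6 13)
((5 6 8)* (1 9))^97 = (1 9)(5 6 8)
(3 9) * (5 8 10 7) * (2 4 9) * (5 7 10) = (10)(2 4 9 3)(5 8) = [0, 1, 4, 2, 9, 8, 6, 7, 5, 3, 10]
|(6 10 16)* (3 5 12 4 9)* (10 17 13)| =5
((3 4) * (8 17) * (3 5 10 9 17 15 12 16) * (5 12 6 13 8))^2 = (3 12)(4 16)(5 9)(6 8)(10 17)(13 15) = ((3 4 12 16)(5 10 9 17)(6 13 8 15))^2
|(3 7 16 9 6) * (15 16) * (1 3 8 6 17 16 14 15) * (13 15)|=6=|(1 3 7)(6 8)(9 17 16)(13 15 14)|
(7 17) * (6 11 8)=(6 11 8)(7 17)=[0, 1, 2, 3, 4, 5, 11, 17, 6, 9, 10, 8, 12, 13, 14, 15, 16, 7]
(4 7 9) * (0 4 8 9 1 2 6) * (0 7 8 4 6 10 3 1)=(0 6 7)(1 2 10 3)(4 8 9)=[6, 2, 10, 1, 8, 5, 7, 0, 9, 4, 3]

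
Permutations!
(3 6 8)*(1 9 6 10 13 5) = (1 9 6 8 3 10 13 5) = [0, 9, 2, 10, 4, 1, 8, 7, 3, 6, 13, 11, 12, 5]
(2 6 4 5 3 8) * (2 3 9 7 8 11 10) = [0, 1, 6, 11, 5, 9, 4, 8, 3, 7, 2, 10] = (2 6 4 5 9 7 8 3 11 10)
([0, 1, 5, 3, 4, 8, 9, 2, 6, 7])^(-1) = [0, 1, 7, 3, 4, 2, 8, 9, 5, 6]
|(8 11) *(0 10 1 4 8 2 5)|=8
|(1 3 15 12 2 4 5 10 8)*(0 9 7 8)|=12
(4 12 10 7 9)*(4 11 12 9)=[0, 1, 2, 3, 9, 5, 6, 4, 8, 11, 7, 12, 10]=(4 9 11 12 10 7)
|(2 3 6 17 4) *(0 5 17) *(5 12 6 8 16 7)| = |(0 12 6)(2 3 8 16 7 5 17 4)| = 24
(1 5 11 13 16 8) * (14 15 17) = (1 5 11 13 16 8)(14 15 17) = [0, 5, 2, 3, 4, 11, 6, 7, 1, 9, 10, 13, 12, 16, 15, 17, 8, 14]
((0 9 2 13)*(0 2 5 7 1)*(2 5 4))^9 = ((0 9 4 2 13 5 7 1))^9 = (0 9 4 2 13 5 7 1)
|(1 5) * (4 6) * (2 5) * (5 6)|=|(1 2 6 4 5)|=5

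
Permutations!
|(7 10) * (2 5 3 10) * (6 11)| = |(2 5 3 10 7)(6 11)| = 10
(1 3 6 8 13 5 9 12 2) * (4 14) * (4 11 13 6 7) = [0, 3, 1, 7, 14, 9, 8, 4, 6, 12, 10, 13, 2, 5, 11] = (1 3 7 4 14 11 13 5 9 12 2)(6 8)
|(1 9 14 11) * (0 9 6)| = 6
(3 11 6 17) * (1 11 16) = [0, 11, 2, 16, 4, 5, 17, 7, 8, 9, 10, 6, 12, 13, 14, 15, 1, 3] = (1 11 6 17 3 16)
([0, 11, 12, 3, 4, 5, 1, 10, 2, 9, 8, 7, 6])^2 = (1 7 8 12)(2 6 11 10)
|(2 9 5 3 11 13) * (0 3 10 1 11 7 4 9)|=|(0 3 7 4 9 5 10 1 11 13 2)|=11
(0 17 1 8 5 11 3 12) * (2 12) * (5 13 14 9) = (0 17 1 8 13 14 9 5 11 3 2 12) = [17, 8, 12, 2, 4, 11, 6, 7, 13, 5, 10, 3, 0, 14, 9, 15, 16, 1]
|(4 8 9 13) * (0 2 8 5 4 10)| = 6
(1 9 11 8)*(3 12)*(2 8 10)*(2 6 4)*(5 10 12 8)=(1 9 11 12 3 8)(2 5 10 6 4)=[0, 9, 5, 8, 2, 10, 4, 7, 1, 11, 6, 12, 3]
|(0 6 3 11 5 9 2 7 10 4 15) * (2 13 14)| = 13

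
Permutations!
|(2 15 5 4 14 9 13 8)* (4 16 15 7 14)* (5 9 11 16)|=9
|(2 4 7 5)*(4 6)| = 5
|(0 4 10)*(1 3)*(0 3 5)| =6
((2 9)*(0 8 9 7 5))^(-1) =(0 5 7 2 9 8)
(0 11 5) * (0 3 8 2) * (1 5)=(0 11 1 5 3 8 2)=[11, 5, 0, 8, 4, 3, 6, 7, 2, 9, 10, 1]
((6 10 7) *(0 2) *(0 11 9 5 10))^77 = (0 10 11 6 5 2 7 9) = ((0 2 11 9 5 10 7 6))^77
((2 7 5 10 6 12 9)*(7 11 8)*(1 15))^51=(1 15)(2 6 7)(5 11 12)(8 9 10)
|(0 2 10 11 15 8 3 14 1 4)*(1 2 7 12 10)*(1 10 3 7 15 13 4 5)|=|(0 15 8 7 12 3 14 2 10 11 13 4)(1 5)|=12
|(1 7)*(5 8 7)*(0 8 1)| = 6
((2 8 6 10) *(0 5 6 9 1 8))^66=((0 5 6 10 2)(1 8 9))^66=(0 5 6 10 2)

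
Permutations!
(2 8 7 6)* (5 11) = (2 8 7 6)(5 11) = [0, 1, 8, 3, 4, 11, 2, 6, 7, 9, 10, 5]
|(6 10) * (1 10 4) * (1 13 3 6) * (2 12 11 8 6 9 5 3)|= 42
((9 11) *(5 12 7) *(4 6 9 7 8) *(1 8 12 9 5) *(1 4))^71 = (12)(1 8)(4 7 11 9 5 6)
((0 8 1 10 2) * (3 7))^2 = (0 1 2 8 10) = ((0 8 1 10 2)(3 7))^2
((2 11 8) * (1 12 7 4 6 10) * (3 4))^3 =(1 3 10 7 6 12 4)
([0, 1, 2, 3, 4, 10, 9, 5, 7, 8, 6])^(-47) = [0, 1, 2, 3, 4, 10, 9, 5, 7, 8, 6]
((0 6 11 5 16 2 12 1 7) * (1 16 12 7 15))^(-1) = ((0 6 11 5 12 16 2 7)(1 15))^(-1) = (0 7 2 16 12 5 11 6)(1 15)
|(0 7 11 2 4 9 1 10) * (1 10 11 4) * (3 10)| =|(0 7 4 9 3 10)(1 11 2)| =6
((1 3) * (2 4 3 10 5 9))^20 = (1 3 4 2 9 5 10)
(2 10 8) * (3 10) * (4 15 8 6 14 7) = [0, 1, 3, 10, 15, 5, 14, 4, 2, 9, 6, 11, 12, 13, 7, 8] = (2 3 10 6 14 7 4 15 8)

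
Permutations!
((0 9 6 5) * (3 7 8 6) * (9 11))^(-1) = ((0 11 9 3 7 8 6 5))^(-1) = (0 5 6 8 7 3 9 11)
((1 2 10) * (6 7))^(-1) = ((1 2 10)(6 7))^(-1) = (1 10 2)(6 7)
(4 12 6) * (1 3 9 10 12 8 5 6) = (1 3 9 10 12)(4 8 5 6) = [0, 3, 2, 9, 8, 6, 4, 7, 5, 10, 12, 11, 1]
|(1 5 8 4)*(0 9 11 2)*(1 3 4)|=12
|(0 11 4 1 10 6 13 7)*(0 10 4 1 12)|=20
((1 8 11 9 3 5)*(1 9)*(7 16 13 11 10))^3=((1 8 10 7 16 13 11)(3 5 9))^3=(1 7 11 10 13 8 16)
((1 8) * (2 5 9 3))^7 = ((1 8)(2 5 9 3))^7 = (1 8)(2 3 9 5)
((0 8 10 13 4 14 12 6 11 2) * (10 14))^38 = (0 12 2 14 11 8 6)(4 13 10)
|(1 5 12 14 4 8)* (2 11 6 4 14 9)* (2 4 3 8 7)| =11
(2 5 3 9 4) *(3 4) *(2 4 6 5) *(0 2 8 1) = (0 2 8 1)(3 9)(5 6) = [2, 0, 8, 9, 4, 6, 5, 7, 1, 3]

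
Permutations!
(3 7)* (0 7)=(0 7 3)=[7, 1, 2, 0, 4, 5, 6, 3]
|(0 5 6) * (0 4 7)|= |(0 5 6 4 7)|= 5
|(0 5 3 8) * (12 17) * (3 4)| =|(0 5 4 3 8)(12 17)| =10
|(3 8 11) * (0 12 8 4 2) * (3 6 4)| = |(0 12 8 11 6 4 2)| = 7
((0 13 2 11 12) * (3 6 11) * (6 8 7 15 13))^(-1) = (0 12 11 6)(2 13 15 7 8 3)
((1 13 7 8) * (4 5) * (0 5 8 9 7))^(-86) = (0 1 4)(5 13 8)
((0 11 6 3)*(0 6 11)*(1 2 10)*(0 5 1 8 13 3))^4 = (0 10 6 2 3 1 13 5 8)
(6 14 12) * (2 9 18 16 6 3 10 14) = (2 9 18 16 6)(3 10 14 12) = [0, 1, 9, 10, 4, 5, 2, 7, 8, 18, 14, 11, 3, 13, 12, 15, 6, 17, 16]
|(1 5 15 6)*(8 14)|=|(1 5 15 6)(8 14)|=4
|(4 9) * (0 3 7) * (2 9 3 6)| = |(0 6 2 9 4 3 7)| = 7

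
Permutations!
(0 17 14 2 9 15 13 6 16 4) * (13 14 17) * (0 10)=(17)(0 13 6 16 4 10)(2 9 15 14)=[13, 1, 9, 3, 10, 5, 16, 7, 8, 15, 0, 11, 12, 6, 2, 14, 4, 17]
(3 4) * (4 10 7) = (3 10 7 4) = [0, 1, 2, 10, 3, 5, 6, 4, 8, 9, 7]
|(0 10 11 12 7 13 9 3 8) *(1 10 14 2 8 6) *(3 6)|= |(0 14 2 8)(1 10 11 12 7 13 9 6)|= 8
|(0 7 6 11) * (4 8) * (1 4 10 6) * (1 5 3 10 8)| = 14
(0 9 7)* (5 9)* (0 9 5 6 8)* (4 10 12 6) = (0 4 10 12 6 8)(7 9) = [4, 1, 2, 3, 10, 5, 8, 9, 0, 7, 12, 11, 6]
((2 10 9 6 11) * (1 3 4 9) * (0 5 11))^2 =(0 11 10 3 9)(1 4 6 5 2)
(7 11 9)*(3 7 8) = (3 7 11 9 8) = [0, 1, 2, 7, 4, 5, 6, 11, 3, 8, 10, 9]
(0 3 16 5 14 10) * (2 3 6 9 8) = [6, 1, 3, 16, 4, 14, 9, 7, 2, 8, 0, 11, 12, 13, 10, 15, 5] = (0 6 9 8 2 3 16 5 14 10)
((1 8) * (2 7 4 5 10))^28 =((1 8)(2 7 4 5 10))^28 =(2 5 7 10 4)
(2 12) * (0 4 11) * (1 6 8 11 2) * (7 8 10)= (0 4 2 12 1 6 10 7 8 11)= [4, 6, 12, 3, 2, 5, 10, 8, 11, 9, 7, 0, 1]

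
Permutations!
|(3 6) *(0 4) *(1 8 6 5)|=|(0 4)(1 8 6 3 5)|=10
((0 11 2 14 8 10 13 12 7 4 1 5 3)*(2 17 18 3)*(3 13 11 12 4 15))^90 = ((0 12 7 15 3)(1 5 2 14 8 10 11 17 18 13 4))^90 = (1 2 8 11 18 4 5 14 10 17 13)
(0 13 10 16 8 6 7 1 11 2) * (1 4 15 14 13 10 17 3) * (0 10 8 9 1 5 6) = (0 8)(1 11 2 10 16 9)(3 5 6 7 4 15 14 13 17) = [8, 11, 10, 5, 15, 6, 7, 4, 0, 1, 16, 2, 12, 17, 13, 14, 9, 3]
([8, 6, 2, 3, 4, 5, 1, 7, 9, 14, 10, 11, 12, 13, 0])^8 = (14)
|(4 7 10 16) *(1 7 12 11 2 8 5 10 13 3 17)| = 40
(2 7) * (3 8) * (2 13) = (2 7 13)(3 8) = [0, 1, 7, 8, 4, 5, 6, 13, 3, 9, 10, 11, 12, 2]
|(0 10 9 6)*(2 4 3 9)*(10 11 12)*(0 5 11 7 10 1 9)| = 6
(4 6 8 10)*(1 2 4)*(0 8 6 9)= (0 8 10 1 2 4 9)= [8, 2, 4, 3, 9, 5, 6, 7, 10, 0, 1]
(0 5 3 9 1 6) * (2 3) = (0 5 2 3 9 1 6) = [5, 6, 3, 9, 4, 2, 0, 7, 8, 1]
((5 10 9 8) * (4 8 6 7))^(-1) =((4 8 5 10 9 6 7))^(-1) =(4 7 6 9 10 5 8)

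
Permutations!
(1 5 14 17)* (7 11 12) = (1 5 14 17)(7 11 12) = [0, 5, 2, 3, 4, 14, 6, 11, 8, 9, 10, 12, 7, 13, 17, 15, 16, 1]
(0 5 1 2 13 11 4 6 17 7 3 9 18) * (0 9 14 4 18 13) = (0 5 1 2)(3 14 4 6 17 7)(9 13 11 18) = [5, 2, 0, 14, 6, 1, 17, 3, 8, 13, 10, 18, 12, 11, 4, 15, 16, 7, 9]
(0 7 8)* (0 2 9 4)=(0 7 8 2 9 4)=[7, 1, 9, 3, 0, 5, 6, 8, 2, 4]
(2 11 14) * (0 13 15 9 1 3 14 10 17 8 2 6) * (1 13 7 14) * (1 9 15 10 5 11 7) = [1, 3, 7, 9, 4, 11, 0, 14, 2, 13, 17, 5, 12, 10, 6, 15, 16, 8] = (0 1 3 9 13 10 17 8 2 7 14 6)(5 11)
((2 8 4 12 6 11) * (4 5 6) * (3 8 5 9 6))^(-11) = ((2 5 3 8 9 6 11)(4 12))^(-11) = (2 8 11 3 6 5 9)(4 12)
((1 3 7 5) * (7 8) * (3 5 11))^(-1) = ((1 5)(3 8 7 11))^(-1) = (1 5)(3 11 7 8)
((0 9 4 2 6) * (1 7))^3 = ((0 9 4 2 6)(1 7))^3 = (0 2 9 6 4)(1 7)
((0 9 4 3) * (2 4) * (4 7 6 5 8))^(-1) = (0 3 4 8 5 6 7 2 9)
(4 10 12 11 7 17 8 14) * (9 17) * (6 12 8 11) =(4 10 8 14)(6 12)(7 9 17 11) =[0, 1, 2, 3, 10, 5, 12, 9, 14, 17, 8, 7, 6, 13, 4, 15, 16, 11]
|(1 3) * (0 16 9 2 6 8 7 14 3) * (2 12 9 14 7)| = 30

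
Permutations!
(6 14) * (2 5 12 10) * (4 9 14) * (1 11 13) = (1 11 13)(2 5 12 10)(4 9 14 6) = [0, 11, 5, 3, 9, 12, 4, 7, 8, 14, 2, 13, 10, 1, 6]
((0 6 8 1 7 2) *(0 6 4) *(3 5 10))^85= (0 4)(3 5 10)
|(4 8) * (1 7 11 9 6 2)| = 6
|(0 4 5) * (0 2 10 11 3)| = 7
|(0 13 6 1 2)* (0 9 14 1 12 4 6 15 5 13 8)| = |(0 8)(1 2 9 14)(4 6 12)(5 13 15)| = 12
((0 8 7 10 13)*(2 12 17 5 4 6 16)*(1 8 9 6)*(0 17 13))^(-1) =(0 10 7 8 1 4 5 17 13 12 2 16 6 9) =((0 9 6 16 2 12 13 17 5 4 1 8 7 10))^(-1)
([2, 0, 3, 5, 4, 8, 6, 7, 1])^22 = (0 8 3)(1 5 2)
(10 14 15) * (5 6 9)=(5 6 9)(10 14 15)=[0, 1, 2, 3, 4, 6, 9, 7, 8, 5, 14, 11, 12, 13, 15, 10]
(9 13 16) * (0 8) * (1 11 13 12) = [8, 11, 2, 3, 4, 5, 6, 7, 0, 12, 10, 13, 1, 16, 14, 15, 9] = (0 8)(1 11 13 16 9 12)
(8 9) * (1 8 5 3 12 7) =(1 8 9 5 3 12 7) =[0, 8, 2, 12, 4, 3, 6, 1, 9, 5, 10, 11, 7]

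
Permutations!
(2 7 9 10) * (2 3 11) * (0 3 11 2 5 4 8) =[3, 1, 7, 2, 8, 4, 6, 9, 0, 10, 11, 5] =(0 3 2 7 9 10 11 5 4 8)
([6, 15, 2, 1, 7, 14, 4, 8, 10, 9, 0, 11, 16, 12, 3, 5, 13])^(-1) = (0 10 8 7 4 6)(1 3 14 5 15)(12 13 16)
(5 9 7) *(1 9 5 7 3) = (1 9 3) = [0, 9, 2, 1, 4, 5, 6, 7, 8, 3]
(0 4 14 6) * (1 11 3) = [4, 11, 2, 1, 14, 5, 0, 7, 8, 9, 10, 3, 12, 13, 6] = (0 4 14 6)(1 11 3)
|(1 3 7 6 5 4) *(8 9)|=|(1 3 7 6 5 4)(8 9)|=6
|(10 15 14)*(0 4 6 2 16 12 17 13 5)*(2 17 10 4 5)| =10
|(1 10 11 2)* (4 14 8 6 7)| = 20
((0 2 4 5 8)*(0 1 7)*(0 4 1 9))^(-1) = ((0 2 1 7 4 5 8 9))^(-1) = (0 9 8 5 4 7 1 2)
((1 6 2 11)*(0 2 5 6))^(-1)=((0 2 11 1)(5 6))^(-1)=(0 1 11 2)(5 6)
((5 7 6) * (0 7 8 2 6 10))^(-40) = ((0 7 10)(2 6 5 8))^(-40) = (0 10 7)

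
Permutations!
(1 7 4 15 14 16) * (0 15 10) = [15, 7, 2, 3, 10, 5, 6, 4, 8, 9, 0, 11, 12, 13, 16, 14, 1] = (0 15 14 16 1 7 4 10)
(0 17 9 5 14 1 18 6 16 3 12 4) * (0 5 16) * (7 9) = [17, 18, 2, 12, 5, 14, 0, 9, 8, 16, 10, 11, 4, 13, 1, 15, 3, 7, 6] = (0 17 7 9 16 3 12 4 5 14 1 18 6)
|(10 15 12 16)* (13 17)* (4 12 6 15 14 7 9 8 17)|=10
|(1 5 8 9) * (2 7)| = |(1 5 8 9)(2 7)| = 4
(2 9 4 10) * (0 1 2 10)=(10)(0 1 2 9 4)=[1, 2, 9, 3, 0, 5, 6, 7, 8, 4, 10]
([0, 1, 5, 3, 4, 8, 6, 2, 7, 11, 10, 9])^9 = (2 5 8 7)(9 11)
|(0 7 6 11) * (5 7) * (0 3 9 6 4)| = 4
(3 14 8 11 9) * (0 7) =[7, 1, 2, 14, 4, 5, 6, 0, 11, 3, 10, 9, 12, 13, 8] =(0 7)(3 14 8 11 9)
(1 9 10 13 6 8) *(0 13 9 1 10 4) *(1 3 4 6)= (0 13 1 3 4)(6 8 10 9)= [13, 3, 2, 4, 0, 5, 8, 7, 10, 6, 9, 11, 12, 1]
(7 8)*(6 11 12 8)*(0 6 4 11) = (0 6)(4 11 12 8 7) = [6, 1, 2, 3, 11, 5, 0, 4, 7, 9, 10, 12, 8]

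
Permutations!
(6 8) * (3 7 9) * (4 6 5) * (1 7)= (1 7 9 3)(4 6 8 5)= [0, 7, 2, 1, 6, 4, 8, 9, 5, 3]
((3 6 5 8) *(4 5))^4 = (3 8 5 4 6)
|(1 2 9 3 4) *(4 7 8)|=|(1 2 9 3 7 8 4)|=7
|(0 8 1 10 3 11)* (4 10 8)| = 10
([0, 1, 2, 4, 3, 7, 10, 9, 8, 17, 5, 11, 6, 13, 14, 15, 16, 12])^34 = [0, 1, 2, 3, 4, 10, 12, 5, 8, 7, 6, 11, 17, 13, 14, 15, 16, 9]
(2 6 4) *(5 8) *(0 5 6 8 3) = (0 5 3)(2 8 6 4) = [5, 1, 8, 0, 2, 3, 4, 7, 6]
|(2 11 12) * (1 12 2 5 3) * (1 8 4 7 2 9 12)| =|(2 11 9 12 5 3 8 4 7)| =9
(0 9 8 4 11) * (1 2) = (0 9 8 4 11)(1 2) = [9, 2, 1, 3, 11, 5, 6, 7, 4, 8, 10, 0]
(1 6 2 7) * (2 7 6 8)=(1 8 2 6 7)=[0, 8, 6, 3, 4, 5, 7, 1, 2]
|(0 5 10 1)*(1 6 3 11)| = |(0 5 10 6 3 11 1)| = 7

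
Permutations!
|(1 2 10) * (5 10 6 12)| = 6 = |(1 2 6 12 5 10)|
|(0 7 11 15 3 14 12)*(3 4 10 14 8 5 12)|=|(0 7 11 15 4 10 14 3 8 5 12)|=11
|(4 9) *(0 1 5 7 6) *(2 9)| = 15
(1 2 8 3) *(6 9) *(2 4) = [0, 4, 8, 1, 2, 5, 9, 7, 3, 6] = (1 4 2 8 3)(6 9)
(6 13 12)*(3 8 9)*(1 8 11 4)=(1 8 9 3 11 4)(6 13 12)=[0, 8, 2, 11, 1, 5, 13, 7, 9, 3, 10, 4, 6, 12]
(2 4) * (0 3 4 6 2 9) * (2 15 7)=[3, 1, 6, 4, 9, 5, 15, 2, 8, 0, 10, 11, 12, 13, 14, 7]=(0 3 4 9)(2 6 15 7)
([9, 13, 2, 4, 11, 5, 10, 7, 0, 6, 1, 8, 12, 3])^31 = (0 9 6 10 1 13 3 4 11 8)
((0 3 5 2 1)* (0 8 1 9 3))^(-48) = ((1 8)(2 9 3 5))^(-48) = (9)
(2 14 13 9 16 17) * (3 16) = (2 14 13 9 3 16 17) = [0, 1, 14, 16, 4, 5, 6, 7, 8, 3, 10, 11, 12, 9, 13, 15, 17, 2]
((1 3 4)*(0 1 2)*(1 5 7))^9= (0 7 3 2 5 1 4)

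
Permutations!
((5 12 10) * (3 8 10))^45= (12)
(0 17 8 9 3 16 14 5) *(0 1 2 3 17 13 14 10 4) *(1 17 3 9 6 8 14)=[13, 2, 9, 16, 0, 17, 8, 7, 6, 3, 4, 11, 12, 1, 5, 15, 10, 14]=(0 13 1 2 9 3 16 10 4)(5 17 14)(6 8)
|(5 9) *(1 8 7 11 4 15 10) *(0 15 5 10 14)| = |(0 15 14)(1 8 7 11 4 5 9 10)| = 24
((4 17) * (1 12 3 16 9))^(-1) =((1 12 3 16 9)(4 17))^(-1) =(1 9 16 3 12)(4 17)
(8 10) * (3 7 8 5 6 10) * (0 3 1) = (0 3 7 8 1)(5 6 10) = [3, 0, 2, 7, 4, 6, 10, 8, 1, 9, 5]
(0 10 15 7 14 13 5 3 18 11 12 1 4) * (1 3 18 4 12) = (0 10 15 7 14 13 5 18 11 1 12 3 4) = [10, 12, 2, 4, 0, 18, 6, 14, 8, 9, 15, 1, 3, 5, 13, 7, 16, 17, 11]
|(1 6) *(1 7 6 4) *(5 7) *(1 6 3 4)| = |(3 4 6 5 7)| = 5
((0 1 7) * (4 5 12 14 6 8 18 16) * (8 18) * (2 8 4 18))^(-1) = (0 7 1)(2 6 14 12 5 4 8)(16 18)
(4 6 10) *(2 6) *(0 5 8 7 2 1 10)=(0 5 8 7 2 6)(1 10 4)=[5, 10, 6, 3, 1, 8, 0, 2, 7, 9, 4]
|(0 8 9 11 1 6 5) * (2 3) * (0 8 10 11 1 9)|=8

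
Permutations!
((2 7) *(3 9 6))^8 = (3 6 9)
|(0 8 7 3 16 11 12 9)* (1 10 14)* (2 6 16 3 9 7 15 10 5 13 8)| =56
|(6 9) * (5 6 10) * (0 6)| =5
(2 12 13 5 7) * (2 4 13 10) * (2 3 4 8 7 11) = (2 12 10 3 4 13 5 11)(7 8) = [0, 1, 12, 4, 13, 11, 6, 8, 7, 9, 3, 2, 10, 5]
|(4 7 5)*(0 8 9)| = |(0 8 9)(4 7 5)| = 3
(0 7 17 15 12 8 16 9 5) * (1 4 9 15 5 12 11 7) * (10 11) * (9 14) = (0 1 4 14 9 12 8 16 15 10 11 7 17 5) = [1, 4, 2, 3, 14, 0, 6, 17, 16, 12, 11, 7, 8, 13, 9, 10, 15, 5]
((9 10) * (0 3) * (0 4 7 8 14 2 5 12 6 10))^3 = (0 7 2 6)(3 8 5 10)(4 14 12 9)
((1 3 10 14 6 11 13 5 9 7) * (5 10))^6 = ((1 3 5 9 7)(6 11 13 10 14))^6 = (1 3 5 9 7)(6 11 13 10 14)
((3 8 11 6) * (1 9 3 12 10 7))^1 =(1 9 3 8 11 6 12 10 7)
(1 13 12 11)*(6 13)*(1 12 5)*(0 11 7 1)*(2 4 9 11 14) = [14, 6, 4, 3, 9, 0, 13, 1, 8, 11, 10, 12, 7, 5, 2] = (0 14 2 4 9 11 12 7 1 6 13 5)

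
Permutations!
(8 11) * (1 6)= (1 6)(8 11)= [0, 6, 2, 3, 4, 5, 1, 7, 11, 9, 10, 8]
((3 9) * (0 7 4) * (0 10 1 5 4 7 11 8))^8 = ((0 11 8)(1 5 4 10)(3 9))^8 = (0 8 11)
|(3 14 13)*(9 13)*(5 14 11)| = 6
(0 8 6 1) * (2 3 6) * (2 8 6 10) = (0 6 1)(2 3 10) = [6, 0, 3, 10, 4, 5, 1, 7, 8, 9, 2]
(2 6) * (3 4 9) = (2 6)(3 4 9) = [0, 1, 6, 4, 9, 5, 2, 7, 8, 3]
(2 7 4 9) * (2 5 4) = (2 7)(4 9 5) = [0, 1, 7, 3, 9, 4, 6, 2, 8, 5]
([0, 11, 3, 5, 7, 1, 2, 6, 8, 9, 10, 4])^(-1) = [0, 5, 6, 2, 11, 3, 7, 4, 8, 9, 10, 1]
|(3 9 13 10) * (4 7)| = 4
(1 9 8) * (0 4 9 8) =(0 4 9)(1 8) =[4, 8, 2, 3, 9, 5, 6, 7, 1, 0]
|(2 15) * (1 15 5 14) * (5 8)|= 6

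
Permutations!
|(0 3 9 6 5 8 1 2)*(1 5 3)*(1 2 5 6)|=|(0 2)(1 5 8 6 3 9)|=6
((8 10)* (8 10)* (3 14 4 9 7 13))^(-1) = ((3 14 4 9 7 13))^(-1) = (3 13 7 9 4 14)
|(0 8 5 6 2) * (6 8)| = |(0 6 2)(5 8)| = 6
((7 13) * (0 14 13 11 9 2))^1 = ((0 14 13 7 11 9 2))^1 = (0 14 13 7 11 9 2)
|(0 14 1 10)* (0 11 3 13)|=|(0 14 1 10 11 3 13)|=7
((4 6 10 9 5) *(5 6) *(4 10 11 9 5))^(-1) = (5 10)(6 9 11)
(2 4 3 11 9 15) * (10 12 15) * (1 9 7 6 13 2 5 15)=[0, 9, 4, 11, 3, 15, 13, 6, 8, 10, 12, 7, 1, 2, 14, 5]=(1 9 10 12)(2 4 3 11 7 6 13)(5 15)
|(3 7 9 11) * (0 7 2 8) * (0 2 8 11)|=12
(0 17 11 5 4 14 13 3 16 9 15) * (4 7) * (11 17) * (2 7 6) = (17)(0 11 5 6 2 7 4 14 13 3 16 9 15) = [11, 1, 7, 16, 14, 6, 2, 4, 8, 15, 10, 5, 12, 3, 13, 0, 9, 17]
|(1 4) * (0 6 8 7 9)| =10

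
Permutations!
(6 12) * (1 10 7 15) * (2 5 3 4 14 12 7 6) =(1 10 6 7 15)(2 5 3 4 14 12) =[0, 10, 5, 4, 14, 3, 7, 15, 8, 9, 6, 11, 2, 13, 12, 1]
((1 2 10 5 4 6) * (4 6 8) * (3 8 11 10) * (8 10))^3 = ((1 2 3 10 5 6)(4 11 8))^3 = (11)(1 10)(2 5)(3 6)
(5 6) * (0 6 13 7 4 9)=(0 6 5 13 7 4 9)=[6, 1, 2, 3, 9, 13, 5, 4, 8, 0, 10, 11, 12, 7]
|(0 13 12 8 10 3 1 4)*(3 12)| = 15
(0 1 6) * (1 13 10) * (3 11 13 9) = (0 9 3 11 13 10 1 6) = [9, 6, 2, 11, 4, 5, 0, 7, 8, 3, 1, 13, 12, 10]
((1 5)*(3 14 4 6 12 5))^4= (1 6 3 12 14 5 4)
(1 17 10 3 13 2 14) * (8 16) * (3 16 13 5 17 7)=(1 7 3 5 17 10 16 8 13 2 14)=[0, 7, 14, 5, 4, 17, 6, 3, 13, 9, 16, 11, 12, 2, 1, 15, 8, 10]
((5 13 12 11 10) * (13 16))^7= (5 16 13 12 11 10)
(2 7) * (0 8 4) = [8, 1, 7, 3, 0, 5, 6, 2, 4] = (0 8 4)(2 7)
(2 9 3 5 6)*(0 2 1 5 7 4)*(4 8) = (0 2 9 3 7 8 4)(1 5 6) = [2, 5, 9, 7, 0, 6, 1, 8, 4, 3]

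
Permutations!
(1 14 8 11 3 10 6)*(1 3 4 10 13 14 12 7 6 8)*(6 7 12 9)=(1 9 6 3 13 14)(4 10 8 11)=[0, 9, 2, 13, 10, 5, 3, 7, 11, 6, 8, 4, 12, 14, 1]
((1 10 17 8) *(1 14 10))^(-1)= (8 17 10 14)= ((8 14 10 17))^(-1)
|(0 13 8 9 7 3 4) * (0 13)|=|(3 4 13 8 9 7)|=6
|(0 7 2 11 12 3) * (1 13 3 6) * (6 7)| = |(0 6 1 13 3)(2 11 12 7)| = 20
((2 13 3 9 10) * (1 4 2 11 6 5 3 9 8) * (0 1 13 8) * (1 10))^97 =((0 10 11 6 5 3)(1 4 2 8 13 9))^97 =(0 10 11 6 5 3)(1 4 2 8 13 9)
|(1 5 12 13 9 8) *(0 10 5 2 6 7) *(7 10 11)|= |(0 11 7)(1 2 6 10 5 12 13 9 8)|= 9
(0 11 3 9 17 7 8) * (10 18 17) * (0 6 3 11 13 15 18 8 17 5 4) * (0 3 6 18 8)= (0 13 15 8 18 5 4 3 9 10)(7 17)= [13, 1, 2, 9, 3, 4, 6, 17, 18, 10, 0, 11, 12, 15, 14, 8, 16, 7, 5]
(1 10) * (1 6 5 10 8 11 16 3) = (1 8 11 16 3)(5 10 6) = [0, 8, 2, 1, 4, 10, 5, 7, 11, 9, 6, 16, 12, 13, 14, 15, 3]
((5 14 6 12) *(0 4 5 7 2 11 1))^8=(0 11 7 6 5)(1 2 12 14 4)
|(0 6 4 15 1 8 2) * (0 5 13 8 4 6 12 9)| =12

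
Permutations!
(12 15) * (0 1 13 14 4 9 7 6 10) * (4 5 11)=(0 1 13 14 5 11 4 9 7 6 10)(12 15)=[1, 13, 2, 3, 9, 11, 10, 6, 8, 7, 0, 4, 15, 14, 5, 12]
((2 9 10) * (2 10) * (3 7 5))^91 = (10)(2 9)(3 7 5)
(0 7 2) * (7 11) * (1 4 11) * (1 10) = (0 10 1 4 11 7 2) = [10, 4, 0, 3, 11, 5, 6, 2, 8, 9, 1, 7]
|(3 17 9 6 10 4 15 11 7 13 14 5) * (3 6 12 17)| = |(4 15 11 7 13 14 5 6 10)(9 12 17)| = 9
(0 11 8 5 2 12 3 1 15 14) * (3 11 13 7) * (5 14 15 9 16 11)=[13, 9, 12, 1, 4, 2, 6, 3, 14, 16, 10, 8, 5, 7, 0, 15, 11]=(0 13 7 3 1 9 16 11 8 14)(2 12 5)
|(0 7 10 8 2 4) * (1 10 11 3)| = |(0 7 11 3 1 10 8 2 4)| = 9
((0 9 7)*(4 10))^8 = ((0 9 7)(4 10))^8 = (10)(0 7 9)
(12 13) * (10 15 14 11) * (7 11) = (7 11 10 15 14)(12 13) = [0, 1, 2, 3, 4, 5, 6, 11, 8, 9, 15, 10, 13, 12, 7, 14]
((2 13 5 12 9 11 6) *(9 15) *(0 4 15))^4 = (0 11 5 15 2)(4 6 12 9 13)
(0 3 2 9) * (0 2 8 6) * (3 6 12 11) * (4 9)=(0 6)(2 4 9)(3 8 12 11)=[6, 1, 4, 8, 9, 5, 0, 7, 12, 2, 10, 3, 11]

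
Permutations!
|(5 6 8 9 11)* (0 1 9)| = |(0 1 9 11 5 6 8)| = 7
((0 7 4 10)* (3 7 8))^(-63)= ((0 8 3 7 4 10))^(-63)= (0 7)(3 10)(4 8)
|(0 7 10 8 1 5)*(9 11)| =6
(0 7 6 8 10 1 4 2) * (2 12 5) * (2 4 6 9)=(0 7 9 2)(1 6 8 10)(4 12 5)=[7, 6, 0, 3, 12, 4, 8, 9, 10, 2, 1, 11, 5]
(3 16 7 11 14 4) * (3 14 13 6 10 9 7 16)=(16)(4 14)(6 10 9 7 11 13)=[0, 1, 2, 3, 14, 5, 10, 11, 8, 7, 9, 13, 12, 6, 4, 15, 16]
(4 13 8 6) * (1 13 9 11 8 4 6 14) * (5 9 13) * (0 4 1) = (0 4 13 1 5 9 11 8 14) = [4, 5, 2, 3, 13, 9, 6, 7, 14, 11, 10, 8, 12, 1, 0]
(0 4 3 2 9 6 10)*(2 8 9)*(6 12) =(0 4 3 8 9 12 6 10) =[4, 1, 2, 8, 3, 5, 10, 7, 9, 12, 0, 11, 6]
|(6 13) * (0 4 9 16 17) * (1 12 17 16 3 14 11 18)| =|(0 4 9 3 14 11 18 1 12 17)(6 13)| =10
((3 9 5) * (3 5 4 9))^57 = (4 9)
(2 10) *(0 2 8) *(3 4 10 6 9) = (0 2 6 9 3 4 10 8) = [2, 1, 6, 4, 10, 5, 9, 7, 0, 3, 8]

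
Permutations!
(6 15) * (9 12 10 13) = (6 15)(9 12 10 13) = [0, 1, 2, 3, 4, 5, 15, 7, 8, 12, 13, 11, 10, 9, 14, 6]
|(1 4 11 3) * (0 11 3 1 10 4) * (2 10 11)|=|(0 2 10 4 3 11 1)|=7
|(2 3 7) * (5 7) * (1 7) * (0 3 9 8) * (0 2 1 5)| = 6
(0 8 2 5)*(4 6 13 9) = (0 8 2 5)(4 6 13 9) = [8, 1, 5, 3, 6, 0, 13, 7, 2, 4, 10, 11, 12, 9]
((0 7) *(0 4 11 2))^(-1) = (0 2 11 4 7)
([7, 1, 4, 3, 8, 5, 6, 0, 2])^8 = [0, 1, 8, 3, 2, 5, 6, 7, 4]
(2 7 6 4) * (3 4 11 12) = [0, 1, 7, 4, 2, 5, 11, 6, 8, 9, 10, 12, 3] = (2 7 6 11 12 3 4)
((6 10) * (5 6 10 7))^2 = (10)(5 7 6)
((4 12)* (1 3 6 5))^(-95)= ((1 3 6 5)(4 12))^(-95)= (1 3 6 5)(4 12)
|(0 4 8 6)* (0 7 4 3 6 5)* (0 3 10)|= |(0 10)(3 6 7 4 8 5)|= 6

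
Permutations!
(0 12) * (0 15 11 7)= (0 12 15 11 7)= [12, 1, 2, 3, 4, 5, 6, 0, 8, 9, 10, 7, 15, 13, 14, 11]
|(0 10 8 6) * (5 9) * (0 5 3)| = 7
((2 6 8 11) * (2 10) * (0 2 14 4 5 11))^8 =(4 10 5 14 11)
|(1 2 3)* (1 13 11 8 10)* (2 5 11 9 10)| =9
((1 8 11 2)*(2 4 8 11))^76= ((1 11 4 8 2))^76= (1 11 4 8 2)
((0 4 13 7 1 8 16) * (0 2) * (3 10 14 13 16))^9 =(0 4 16 2)(1 3 14 7 8 10 13) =((0 4 16 2)(1 8 3 10 14 13 7))^9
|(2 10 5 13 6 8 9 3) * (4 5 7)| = |(2 10 7 4 5 13 6 8 9 3)| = 10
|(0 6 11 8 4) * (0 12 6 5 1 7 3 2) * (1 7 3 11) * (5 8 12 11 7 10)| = |(0 8 4 11 12 6 1 3 2)(5 10)| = 18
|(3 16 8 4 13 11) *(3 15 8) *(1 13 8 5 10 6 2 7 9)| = 10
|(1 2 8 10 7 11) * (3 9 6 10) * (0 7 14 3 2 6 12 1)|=|(0 7 11)(1 6 10 14 3 9 12)(2 8)|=42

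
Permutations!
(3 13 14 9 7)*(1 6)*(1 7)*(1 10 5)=(1 6 7 3 13 14 9 10 5)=[0, 6, 2, 13, 4, 1, 7, 3, 8, 10, 5, 11, 12, 14, 9]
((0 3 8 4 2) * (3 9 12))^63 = ((0 9 12 3 8 4 2))^63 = (12)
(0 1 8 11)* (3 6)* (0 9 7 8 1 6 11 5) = (0 6 3 11 9 7 8 5) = [6, 1, 2, 11, 4, 0, 3, 8, 5, 7, 10, 9]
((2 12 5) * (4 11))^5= ((2 12 5)(4 11))^5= (2 5 12)(4 11)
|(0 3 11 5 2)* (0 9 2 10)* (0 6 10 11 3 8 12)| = |(0 8 12)(2 9)(5 11)(6 10)| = 6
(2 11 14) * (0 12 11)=(0 12 11 14 2)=[12, 1, 0, 3, 4, 5, 6, 7, 8, 9, 10, 14, 11, 13, 2]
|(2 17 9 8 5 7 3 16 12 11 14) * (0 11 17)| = |(0 11 14 2)(3 16 12 17 9 8 5 7)| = 8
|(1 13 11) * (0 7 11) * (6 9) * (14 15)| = 10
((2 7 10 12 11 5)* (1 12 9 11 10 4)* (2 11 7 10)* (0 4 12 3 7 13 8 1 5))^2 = (0 5)(1 7 2 9 8 3 12 10 13)(4 11)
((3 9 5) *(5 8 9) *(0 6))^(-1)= ((0 6)(3 5)(8 9))^(-1)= (0 6)(3 5)(8 9)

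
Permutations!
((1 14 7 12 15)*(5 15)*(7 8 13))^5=(1 12 8 15 7 14 5 13)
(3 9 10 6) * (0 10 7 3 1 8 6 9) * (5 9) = (0 10 5 9 7 3)(1 8 6) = [10, 8, 2, 0, 4, 9, 1, 3, 6, 7, 5]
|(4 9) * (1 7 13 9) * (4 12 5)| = 7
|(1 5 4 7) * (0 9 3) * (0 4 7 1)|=7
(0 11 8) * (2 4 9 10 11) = (0 2 4 9 10 11 8) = [2, 1, 4, 3, 9, 5, 6, 7, 0, 10, 11, 8]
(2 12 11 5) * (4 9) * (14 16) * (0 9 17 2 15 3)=(0 9 4 17 2 12 11 5 15 3)(14 16)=[9, 1, 12, 0, 17, 15, 6, 7, 8, 4, 10, 5, 11, 13, 16, 3, 14, 2]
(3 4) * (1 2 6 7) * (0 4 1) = [4, 2, 6, 1, 3, 5, 7, 0] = (0 4 3 1 2 6 7)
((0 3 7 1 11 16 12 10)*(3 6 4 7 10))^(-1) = ((0 6 4 7 1 11 16 12 3 10))^(-1) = (0 10 3 12 16 11 1 7 4 6)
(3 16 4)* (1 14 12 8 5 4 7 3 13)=[0, 14, 2, 16, 13, 4, 6, 3, 5, 9, 10, 11, 8, 1, 12, 15, 7]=(1 14 12 8 5 4 13)(3 16 7)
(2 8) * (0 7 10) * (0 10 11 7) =(2 8)(7 11) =[0, 1, 8, 3, 4, 5, 6, 11, 2, 9, 10, 7]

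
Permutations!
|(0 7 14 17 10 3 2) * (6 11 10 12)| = 10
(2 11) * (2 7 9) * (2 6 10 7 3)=[0, 1, 11, 2, 4, 5, 10, 9, 8, 6, 7, 3]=(2 11 3)(6 10 7 9)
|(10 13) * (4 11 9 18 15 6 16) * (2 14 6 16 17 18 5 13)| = 13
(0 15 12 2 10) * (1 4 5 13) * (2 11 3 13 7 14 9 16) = (0 15 12 11 3 13 1 4 5 7 14 9 16 2 10) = [15, 4, 10, 13, 5, 7, 6, 14, 8, 16, 0, 3, 11, 1, 9, 12, 2]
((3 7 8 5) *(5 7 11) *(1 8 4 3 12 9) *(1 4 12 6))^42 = (1 7 9 3 5)(4 11 6 8 12)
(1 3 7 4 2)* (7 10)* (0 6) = (0 6)(1 3 10 7 4 2) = [6, 3, 1, 10, 2, 5, 0, 4, 8, 9, 7]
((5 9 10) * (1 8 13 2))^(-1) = (1 2 13 8)(5 10 9)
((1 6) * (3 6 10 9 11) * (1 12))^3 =((1 10 9 11 3 6 12))^3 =(1 11 12 9 6 10 3)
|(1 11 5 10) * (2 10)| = 5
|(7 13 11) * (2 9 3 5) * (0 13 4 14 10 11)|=|(0 13)(2 9 3 5)(4 14 10 11 7)|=20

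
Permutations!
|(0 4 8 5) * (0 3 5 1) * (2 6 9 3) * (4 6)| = |(0 6 9 3 5 2 4 8 1)| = 9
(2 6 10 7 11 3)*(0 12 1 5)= (0 12 1 5)(2 6 10 7 11 3)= [12, 5, 6, 2, 4, 0, 10, 11, 8, 9, 7, 3, 1]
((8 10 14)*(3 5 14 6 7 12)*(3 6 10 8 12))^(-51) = ((3 5 14 12 6 7))^(-51) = (3 12)(5 6)(7 14)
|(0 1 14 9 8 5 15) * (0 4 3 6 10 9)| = 24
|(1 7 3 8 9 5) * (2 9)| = |(1 7 3 8 2 9 5)| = 7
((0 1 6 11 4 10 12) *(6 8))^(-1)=(0 12 10 4 11 6 8 1)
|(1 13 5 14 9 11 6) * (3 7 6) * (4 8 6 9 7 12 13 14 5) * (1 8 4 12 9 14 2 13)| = 12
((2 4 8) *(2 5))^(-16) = (8)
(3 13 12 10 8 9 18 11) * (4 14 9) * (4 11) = (3 13 12 10 8 11)(4 14 9 18) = [0, 1, 2, 13, 14, 5, 6, 7, 11, 18, 8, 3, 10, 12, 9, 15, 16, 17, 4]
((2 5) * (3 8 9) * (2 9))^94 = ((2 5 9 3 8))^94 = (2 8 3 9 5)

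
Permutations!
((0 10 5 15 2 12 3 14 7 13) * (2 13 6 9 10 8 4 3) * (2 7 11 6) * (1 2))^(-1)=(0 13 15 5 10 9 6 11 14 3 4 8)(1 7 12 2)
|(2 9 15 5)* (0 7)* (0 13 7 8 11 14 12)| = |(0 8 11 14 12)(2 9 15 5)(7 13)| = 20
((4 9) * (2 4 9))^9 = ((9)(2 4))^9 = (9)(2 4)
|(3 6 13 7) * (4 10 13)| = 6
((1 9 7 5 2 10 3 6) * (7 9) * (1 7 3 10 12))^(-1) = (1 12 2 5 7 6 3)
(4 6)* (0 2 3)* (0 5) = (0 2 3 5)(4 6) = [2, 1, 3, 5, 6, 0, 4]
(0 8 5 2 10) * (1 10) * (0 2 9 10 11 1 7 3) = (0 8 5 9 10 2 7 3)(1 11) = [8, 11, 7, 0, 4, 9, 6, 3, 5, 10, 2, 1]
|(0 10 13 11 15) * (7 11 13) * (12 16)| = |(0 10 7 11 15)(12 16)| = 10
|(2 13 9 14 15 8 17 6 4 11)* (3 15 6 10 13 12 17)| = 30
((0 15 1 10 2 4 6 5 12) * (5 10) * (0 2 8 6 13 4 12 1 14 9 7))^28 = ((0 15 14 9 7)(1 5)(2 12)(4 13)(6 10 8))^28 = (0 9 15 7 14)(6 10 8)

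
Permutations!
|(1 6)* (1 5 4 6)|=3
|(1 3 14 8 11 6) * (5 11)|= 7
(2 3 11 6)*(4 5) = (2 3 11 6)(4 5) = [0, 1, 3, 11, 5, 4, 2, 7, 8, 9, 10, 6]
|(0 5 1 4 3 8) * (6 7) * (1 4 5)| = |(0 1 5 4 3 8)(6 7)| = 6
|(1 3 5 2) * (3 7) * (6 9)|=10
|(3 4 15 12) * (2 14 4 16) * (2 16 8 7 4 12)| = 8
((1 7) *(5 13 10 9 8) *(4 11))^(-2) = (5 9 13 8 10)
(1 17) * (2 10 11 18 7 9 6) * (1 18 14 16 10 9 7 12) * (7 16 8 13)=(1 17 18 12)(2 9 6)(7 16 10 11 14 8 13)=[0, 17, 9, 3, 4, 5, 2, 16, 13, 6, 11, 14, 1, 7, 8, 15, 10, 18, 12]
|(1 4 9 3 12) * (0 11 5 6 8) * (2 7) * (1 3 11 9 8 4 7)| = 42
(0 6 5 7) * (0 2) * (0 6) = (2 6 5 7) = [0, 1, 6, 3, 4, 7, 5, 2]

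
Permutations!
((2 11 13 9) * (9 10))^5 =(13)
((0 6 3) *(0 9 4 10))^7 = (0 6 3 9 4 10)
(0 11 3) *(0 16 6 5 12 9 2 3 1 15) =(0 11 1 15)(2 3 16 6 5 12 9) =[11, 15, 3, 16, 4, 12, 5, 7, 8, 2, 10, 1, 9, 13, 14, 0, 6]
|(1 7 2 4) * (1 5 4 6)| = |(1 7 2 6)(4 5)| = 4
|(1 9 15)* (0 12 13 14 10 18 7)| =21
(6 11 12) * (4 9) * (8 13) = (4 9)(6 11 12)(8 13) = [0, 1, 2, 3, 9, 5, 11, 7, 13, 4, 10, 12, 6, 8]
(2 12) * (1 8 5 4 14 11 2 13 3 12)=[0, 8, 1, 12, 14, 4, 6, 7, 5, 9, 10, 2, 13, 3, 11]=(1 8 5 4 14 11 2)(3 12 13)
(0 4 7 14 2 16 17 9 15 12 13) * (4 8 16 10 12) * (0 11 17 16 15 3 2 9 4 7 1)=(0 8 15 7 14 9 3 2 10 12 13 11 17 4 1)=[8, 0, 10, 2, 1, 5, 6, 14, 15, 3, 12, 17, 13, 11, 9, 7, 16, 4]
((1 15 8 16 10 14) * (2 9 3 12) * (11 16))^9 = (1 8 16 14 15 11 10)(2 9 3 12)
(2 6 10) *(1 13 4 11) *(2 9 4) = (1 13 2 6 10 9 4 11) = [0, 13, 6, 3, 11, 5, 10, 7, 8, 4, 9, 1, 12, 2]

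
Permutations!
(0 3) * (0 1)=[3, 0, 2, 1]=(0 3 1)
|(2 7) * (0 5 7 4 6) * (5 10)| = |(0 10 5 7 2 4 6)| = 7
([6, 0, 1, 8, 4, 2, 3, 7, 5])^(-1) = (0 1 2 5 8 3 6)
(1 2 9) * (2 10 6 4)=[0, 10, 9, 3, 2, 5, 4, 7, 8, 1, 6]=(1 10 6 4 2 9)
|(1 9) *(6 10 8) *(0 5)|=6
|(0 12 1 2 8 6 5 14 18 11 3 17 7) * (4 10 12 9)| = |(0 9 4 10 12 1 2 8 6 5 14 18 11 3 17 7)| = 16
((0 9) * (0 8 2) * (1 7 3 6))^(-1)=((0 9 8 2)(1 7 3 6))^(-1)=(0 2 8 9)(1 6 3 7)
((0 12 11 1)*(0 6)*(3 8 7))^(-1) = ((0 12 11 1 6)(3 8 7))^(-1) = (0 6 1 11 12)(3 7 8)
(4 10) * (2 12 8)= (2 12 8)(4 10)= [0, 1, 12, 3, 10, 5, 6, 7, 2, 9, 4, 11, 8]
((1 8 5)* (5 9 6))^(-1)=(1 5 6 9 8)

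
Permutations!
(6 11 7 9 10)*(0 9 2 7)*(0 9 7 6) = [7, 1, 6, 3, 4, 5, 11, 2, 8, 10, 0, 9] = (0 7 2 6 11 9 10)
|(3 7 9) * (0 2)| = 6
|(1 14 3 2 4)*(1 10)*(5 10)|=|(1 14 3 2 4 5 10)|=7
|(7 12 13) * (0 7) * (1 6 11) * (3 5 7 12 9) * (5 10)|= |(0 12 13)(1 6 11)(3 10 5 7 9)|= 15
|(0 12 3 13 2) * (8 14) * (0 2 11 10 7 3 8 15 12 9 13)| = 28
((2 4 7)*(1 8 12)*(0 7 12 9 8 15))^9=(0 2 12 15 7 4 1)(8 9)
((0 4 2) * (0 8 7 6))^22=(0 7 2)(4 6 8)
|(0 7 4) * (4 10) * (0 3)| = 5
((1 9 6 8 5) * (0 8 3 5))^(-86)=((0 8)(1 9 6 3 5))^(-86)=(1 5 3 6 9)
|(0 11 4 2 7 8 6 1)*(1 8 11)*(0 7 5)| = 14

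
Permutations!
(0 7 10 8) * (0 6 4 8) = (0 7 10)(4 8 6) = [7, 1, 2, 3, 8, 5, 4, 10, 6, 9, 0]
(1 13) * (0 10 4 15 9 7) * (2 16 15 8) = (0 10 4 8 2 16 15 9 7)(1 13) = [10, 13, 16, 3, 8, 5, 6, 0, 2, 7, 4, 11, 12, 1, 14, 9, 15]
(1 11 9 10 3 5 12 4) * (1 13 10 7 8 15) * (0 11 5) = (0 11 9 7 8 15 1 5 12 4 13 10 3) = [11, 5, 2, 0, 13, 12, 6, 8, 15, 7, 3, 9, 4, 10, 14, 1]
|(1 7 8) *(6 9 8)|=|(1 7 6 9 8)|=5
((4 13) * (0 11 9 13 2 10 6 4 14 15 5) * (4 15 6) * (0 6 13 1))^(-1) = (0 1 9 11)(2 4 10)(5 15 6)(13 14)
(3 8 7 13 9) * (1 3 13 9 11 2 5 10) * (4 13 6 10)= (1 3 8 7 9 6 10)(2 5 4 13 11)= [0, 3, 5, 8, 13, 4, 10, 9, 7, 6, 1, 2, 12, 11]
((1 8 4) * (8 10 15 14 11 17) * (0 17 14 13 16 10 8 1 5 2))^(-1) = ((0 17 1 8 4 5 2)(10 15 13 16)(11 14))^(-1) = (0 2 5 4 8 1 17)(10 16 13 15)(11 14)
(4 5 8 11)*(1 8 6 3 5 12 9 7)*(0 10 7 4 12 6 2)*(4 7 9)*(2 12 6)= [10, 8, 0, 5, 2, 12, 3, 1, 11, 7, 9, 6, 4]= (0 10 9 7 1 8 11 6 3 5 12 4 2)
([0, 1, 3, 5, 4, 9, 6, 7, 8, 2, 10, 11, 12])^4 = [0, 1, 2, 3, 4, 5, 6, 7, 8, 9, 10, 11, 12]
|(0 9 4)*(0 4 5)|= |(0 9 5)|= 3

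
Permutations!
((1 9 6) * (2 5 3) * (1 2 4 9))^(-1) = ((2 5 3 4 9 6))^(-1) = (2 6 9 4 3 5)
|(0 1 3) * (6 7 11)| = |(0 1 3)(6 7 11)| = 3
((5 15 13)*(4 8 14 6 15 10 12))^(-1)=((4 8 14 6 15 13 5 10 12))^(-1)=(4 12 10 5 13 15 6 14 8)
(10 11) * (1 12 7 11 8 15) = (1 12 7 11 10 8 15) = [0, 12, 2, 3, 4, 5, 6, 11, 15, 9, 8, 10, 7, 13, 14, 1]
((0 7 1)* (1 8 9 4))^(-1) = (0 1 4 9 8 7)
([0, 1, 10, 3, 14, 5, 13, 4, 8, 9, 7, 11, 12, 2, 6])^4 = [0, 1, 14, 3, 2, 5, 7, 13, 8, 9, 6, 11, 12, 4, 10]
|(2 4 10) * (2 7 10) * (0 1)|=2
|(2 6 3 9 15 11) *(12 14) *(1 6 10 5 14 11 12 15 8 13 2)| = 13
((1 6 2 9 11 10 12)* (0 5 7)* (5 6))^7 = ((0 6 2 9 11 10 12 1 5 7))^7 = (0 1 11 6 5 10 2 7 12 9)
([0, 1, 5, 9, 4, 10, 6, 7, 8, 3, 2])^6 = (10)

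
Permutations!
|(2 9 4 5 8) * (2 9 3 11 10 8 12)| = |(2 3 11 10 8 9 4 5 12)| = 9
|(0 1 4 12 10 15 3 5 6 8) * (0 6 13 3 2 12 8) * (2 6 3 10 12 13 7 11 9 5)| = 20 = |(0 1 4 8 3 2 13 10 15 6)(5 7 11 9)|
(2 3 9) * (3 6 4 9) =(2 6 4 9) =[0, 1, 6, 3, 9, 5, 4, 7, 8, 2]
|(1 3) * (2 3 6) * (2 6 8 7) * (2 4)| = 6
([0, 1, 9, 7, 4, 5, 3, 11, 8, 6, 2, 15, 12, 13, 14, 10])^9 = (2 9 6 3 7 11 15 10)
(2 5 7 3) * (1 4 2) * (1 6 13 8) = (1 4 2 5 7 3 6 13 8) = [0, 4, 5, 6, 2, 7, 13, 3, 1, 9, 10, 11, 12, 8]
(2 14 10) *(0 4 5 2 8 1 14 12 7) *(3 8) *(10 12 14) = [4, 10, 14, 8, 5, 2, 6, 0, 1, 9, 3, 11, 7, 13, 12] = (0 4 5 2 14 12 7)(1 10 3 8)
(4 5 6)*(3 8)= (3 8)(4 5 6)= [0, 1, 2, 8, 5, 6, 4, 7, 3]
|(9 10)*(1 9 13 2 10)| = 6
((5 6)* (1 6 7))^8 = (7)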